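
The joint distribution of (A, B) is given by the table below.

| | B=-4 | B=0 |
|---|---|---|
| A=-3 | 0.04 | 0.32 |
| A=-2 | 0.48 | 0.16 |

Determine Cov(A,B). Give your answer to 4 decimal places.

E[A] = -2.36,  E[B] = -2.08
E[AB] = 4.32
Cov(A,B) = E[AB] − E[A]E[B] = 4.32 − (-2.36)(-2.08) = -0.5888

-0.5888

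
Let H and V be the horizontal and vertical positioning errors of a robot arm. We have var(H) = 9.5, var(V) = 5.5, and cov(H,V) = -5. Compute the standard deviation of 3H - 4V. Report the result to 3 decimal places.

var(3H - 4V) = (3)²·var(H) + (-4)²·var(V) + 2·(3)·(-4)·cov(H,V)
= 9·9.5 + 16·5.5 + -24·-5 = 293.5
σ(3H - 4V) = √293.5 ≈ 17.132

17.132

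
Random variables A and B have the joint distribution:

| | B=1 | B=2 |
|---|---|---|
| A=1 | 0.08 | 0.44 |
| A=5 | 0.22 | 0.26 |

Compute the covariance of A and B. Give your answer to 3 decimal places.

-0.304

E[A] = 2.92,  E[B] = 1.7
E[AB] = 4.66
Cov(A,B) = E[AB] − E[A]E[B] = 4.66 − (2.92)(1.7) = -0.304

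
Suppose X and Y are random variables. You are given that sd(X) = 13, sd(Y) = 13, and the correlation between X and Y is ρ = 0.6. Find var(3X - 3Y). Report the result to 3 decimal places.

1216.800

var(X) = (13)² = 169;  var(Y) = (13)² = 169
Cov(X,Y) = ρ·sd(X)·sd(Y) = 0.6·13·13 = 101.4
var(3X - 3Y) = (3)²·var(X) + (-3)²·var(Y) + 2·(3)·(-3)·Cov(X,Y)
= 9·169 + 9·169 + -18·101.4 = 1216.8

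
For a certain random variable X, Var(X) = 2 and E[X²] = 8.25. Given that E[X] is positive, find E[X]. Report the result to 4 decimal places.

2.5000

(E[X])² = E[X²] − Var(X) = 8.25 − 2 = 6.25
E[X] = √6.25 = 2.5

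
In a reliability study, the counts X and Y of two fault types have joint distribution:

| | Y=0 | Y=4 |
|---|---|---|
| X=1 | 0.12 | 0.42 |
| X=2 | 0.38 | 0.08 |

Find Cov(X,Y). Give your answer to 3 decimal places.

E[X] = 1.46,  E[Y] = 2
E[XY] = 2.32
Cov(X,Y) = E[XY] − E[X]E[Y] = 2.32 − (1.46)(2) = -0.6

-0.600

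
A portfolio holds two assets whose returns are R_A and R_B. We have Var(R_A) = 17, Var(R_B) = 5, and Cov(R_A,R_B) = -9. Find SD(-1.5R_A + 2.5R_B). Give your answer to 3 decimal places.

11.705

Var(-1.5R_A + 2.5R_B) = (-1.5)²·Var(R_A) + (2.5)²·Var(R_B) + 2·(-1.5)·(2.5)·Cov(R_A,R_B)
= 2.25·17 + 6.25·5 + -7.5·-9 = 137
SD(-1.5R_A + 2.5R_B) = √137 ≈ 11.705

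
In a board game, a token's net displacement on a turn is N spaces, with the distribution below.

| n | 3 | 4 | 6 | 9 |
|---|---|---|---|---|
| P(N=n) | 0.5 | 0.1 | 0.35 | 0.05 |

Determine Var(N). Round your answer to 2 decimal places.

E[N] = (3)(0.5) + (4)(0.1) + (6)(0.35) + (9)(0.05) = 4.45
E[N²] = (3)²(0.5) + (4)²(0.1) + (6)²(0.35) + (9)²(0.05) = 22.75
Var(N) = E[N²] − (E[N])² = 22.75 − (4.45)² = 2.9475

2.95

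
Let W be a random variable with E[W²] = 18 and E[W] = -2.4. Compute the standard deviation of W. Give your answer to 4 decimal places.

Var(W) = 18 − (-2.4)² = 12.24
σ(W) = √12.24 ≈ 3.4986

3.4986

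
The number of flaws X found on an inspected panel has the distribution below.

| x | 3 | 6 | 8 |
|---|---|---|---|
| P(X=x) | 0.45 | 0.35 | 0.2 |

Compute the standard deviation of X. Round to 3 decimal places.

1.987

E[X] = (3)(0.45) + (6)(0.35) + (8)(0.2) = 5.05
E[X²] = (3)²(0.45) + (6)²(0.35) + (8)²(0.2) = 29.45
var(X) = E[X²] − (E[X])² = 29.45 − (5.05)² = 3.9475
σ(X) = √3.9475 ≈ 1.987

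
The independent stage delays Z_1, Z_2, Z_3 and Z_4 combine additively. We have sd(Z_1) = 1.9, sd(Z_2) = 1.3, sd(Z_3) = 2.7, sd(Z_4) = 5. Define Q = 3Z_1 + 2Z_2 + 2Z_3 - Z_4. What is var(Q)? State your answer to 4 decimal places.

93.4100

var(Z_1) = 3.61, var(Z_2) = 1.69, var(Z_3) = 7.29, var(Z_4) = 25
By independence, var(Q) = (3)²var(Z_1) + (2)²var(Z_2) + (2)²var(Z_3) + (-1)²var(Z_4)
= (3)²·3.61 + (2)²·1.69 + (2)²·7.29 + (-1)²·25 = 93.41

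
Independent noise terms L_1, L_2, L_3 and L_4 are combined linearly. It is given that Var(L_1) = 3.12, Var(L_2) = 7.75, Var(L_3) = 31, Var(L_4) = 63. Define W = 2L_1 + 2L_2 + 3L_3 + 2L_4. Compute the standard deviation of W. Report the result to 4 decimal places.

By independence, Var(W) = (2)²Var(L_1) + (2)²Var(L_2) + (3)²Var(L_3) + (2)²Var(L_4)
= (2)²·3.12 + (2)²·7.75 + (3)²·31 + (2)²·63 = 574.48
σ(W) = √574.48 ≈ 23.9683

23.9683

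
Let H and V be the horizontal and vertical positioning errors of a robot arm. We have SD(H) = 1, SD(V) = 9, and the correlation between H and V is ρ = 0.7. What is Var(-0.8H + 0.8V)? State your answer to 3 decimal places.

Var(H) = (1)² = 1;  Var(V) = (9)² = 81
cov(H,V) = ρ·SD(H)·SD(V) = 0.7·1·9 = 6.3
Var(-0.8H + 0.8V) = (-0.8)²·Var(H) + (0.8)²·Var(V) + 2·(-0.8)·(0.8)·cov(H,V)
= 0.64·1 + 0.64·81 + -1.28·6.3 = 44.416

44.416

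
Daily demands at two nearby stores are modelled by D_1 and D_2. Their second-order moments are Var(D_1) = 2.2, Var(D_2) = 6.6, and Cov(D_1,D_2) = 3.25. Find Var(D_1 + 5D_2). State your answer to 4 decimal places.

199.7000

Var(D_1 + 5D_2) = (1)²·Var(D_1) + (5)²·Var(D_2) + 2·(1)·(5)·Cov(D_1,D_2)
= 1·2.2 + 25·6.6 + 10·3.25 = 199.7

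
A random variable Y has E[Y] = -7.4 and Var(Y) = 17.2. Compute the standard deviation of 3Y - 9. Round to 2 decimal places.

12.44

Var(3Y - 9) = (3)²·17.2 = 154.8
sd(3Y - 9) = √154.8 ≈ 12.44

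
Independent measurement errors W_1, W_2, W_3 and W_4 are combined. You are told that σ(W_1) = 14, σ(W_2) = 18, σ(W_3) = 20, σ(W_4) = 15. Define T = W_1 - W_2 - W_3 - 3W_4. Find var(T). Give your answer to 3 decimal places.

var(W_1) = 196, var(W_2) = 324, var(W_3) = 400, var(W_4) = 225
By independence, var(T) = (1)²var(W_1) + (-1)²var(W_2) + (-1)²var(W_3) + (-3)²var(W_4)
= (1)²·196 + (-1)²·324 + (-1)²·400 + (-3)²·225 = 2945

2945.000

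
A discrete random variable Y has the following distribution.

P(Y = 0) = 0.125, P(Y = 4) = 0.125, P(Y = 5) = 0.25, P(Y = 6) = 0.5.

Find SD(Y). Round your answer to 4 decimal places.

1.9203

E[Y] = (0)(0.125) + (4)(0.125) + (5)(0.25) + (6)(0.5) = 4.75
E[Y²] = (0)²(0.125) + (4)²(0.125) + (5)²(0.25) + (6)²(0.5) = 26.25
V(Y) = E[Y²] − (E[Y])² = 26.25 − (4.75)² = 3.6875
SD(Y) = √3.6875 ≈ 1.9203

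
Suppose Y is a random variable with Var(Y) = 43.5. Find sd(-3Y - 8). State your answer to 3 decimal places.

Var(-3Y - 8) = (-3)²·43.5 = 391.5
sd(-3Y - 8) = √391.5 ≈ 19.786

19.786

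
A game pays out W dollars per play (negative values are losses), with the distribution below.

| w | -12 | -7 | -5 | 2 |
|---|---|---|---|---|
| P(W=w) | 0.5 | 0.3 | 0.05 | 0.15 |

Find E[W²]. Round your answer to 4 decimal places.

88.5500

E[W²] = (-12)²(0.5) + (-7)²(0.3) + (-5)²(0.05) + (2)²(0.15) = 88.55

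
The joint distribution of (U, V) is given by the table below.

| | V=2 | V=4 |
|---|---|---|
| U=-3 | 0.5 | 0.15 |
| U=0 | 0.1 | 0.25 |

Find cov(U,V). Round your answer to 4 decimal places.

0.6600

E[U] = -1.95,  E[V] = 2.8
E[UV] = -4.8
cov(U,V) = E[UV] − E[U]E[V] = -4.8 − (-1.95)(2.8) = 0.66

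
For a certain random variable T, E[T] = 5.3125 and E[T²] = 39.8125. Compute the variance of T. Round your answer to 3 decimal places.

11.590

V(T) = 39.8125 − (5.3125)² = 11.58984375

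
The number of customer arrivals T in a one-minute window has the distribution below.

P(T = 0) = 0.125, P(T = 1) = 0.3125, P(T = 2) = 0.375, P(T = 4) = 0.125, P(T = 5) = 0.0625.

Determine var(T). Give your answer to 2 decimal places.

1.86

E[T] = (0)(0.125) + (1)(0.3125) + (2)(0.375) + (4)(0.125) + (5)(0.0625) = 1.875
E[T²] = (0)²(0.125) + (1)²(0.3125) + (2)²(0.375) + (4)²(0.125) + (5)²(0.0625) = 5.375
var(T) = E[T²] − (E[T])² = 5.375 − (1.875)² = 1.859375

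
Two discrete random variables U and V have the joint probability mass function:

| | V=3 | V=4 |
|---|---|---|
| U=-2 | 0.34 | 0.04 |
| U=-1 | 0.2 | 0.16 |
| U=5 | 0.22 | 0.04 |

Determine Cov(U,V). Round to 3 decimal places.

-0.083

E[U] = 0.18,  E[V] = 3.24
E[UV] = 0.5
Cov(U,V) = E[UV] − E[U]E[V] = 0.5 − (0.18)(3.24) = -0.0832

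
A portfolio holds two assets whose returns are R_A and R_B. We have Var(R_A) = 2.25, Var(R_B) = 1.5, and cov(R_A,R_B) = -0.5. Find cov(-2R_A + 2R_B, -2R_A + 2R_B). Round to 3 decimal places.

cov(-2R_A + 2R_B, -2R_A + 2R_B) = (-2)(-2)Var(R_A) + (2)(2)Var(R_B) + [(-2)(2) + (2)(-2)]cov(R_A,R_B)
= 4·2.25 + 4·1.5 + -8·-0.5 = 19

19.000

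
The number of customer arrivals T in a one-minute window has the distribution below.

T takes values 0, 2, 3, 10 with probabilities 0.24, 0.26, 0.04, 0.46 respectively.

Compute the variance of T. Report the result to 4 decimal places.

E[T] = (0)(0.24) + (2)(0.26) + (3)(0.04) + (10)(0.46) = 5.24
E[T²] = (0)²(0.24) + (2)²(0.26) + (3)²(0.04) + (10)²(0.46) = 47.4
var(T) = E[T²] − (E[T])² = 47.4 − (5.24)² = 19.9424

19.9424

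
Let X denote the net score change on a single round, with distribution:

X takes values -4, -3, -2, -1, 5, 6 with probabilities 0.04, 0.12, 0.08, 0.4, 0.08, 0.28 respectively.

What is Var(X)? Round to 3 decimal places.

E[X] = (-4)(0.04) + (-3)(0.12) + (-2)(0.08) + (-1)(0.4) + (5)(0.08) + (6)(0.28) = 1
E[X²] = (-4)²(0.04) + (-3)²(0.12) + (-2)²(0.08) + (-1)²(0.4) + (5)²(0.08) + (6)²(0.28) = 14.52
Var(X) = E[X²] − (E[X])² = 14.52 − (1)² = 13.52

13.520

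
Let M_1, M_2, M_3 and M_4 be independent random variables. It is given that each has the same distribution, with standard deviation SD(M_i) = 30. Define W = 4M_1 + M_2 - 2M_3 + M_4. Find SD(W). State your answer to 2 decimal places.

140.71

V(M_i) = (30)² = 900
By independence, V(W) = (4)²V(M_1) + (1)²V(M_2) + (-2)²V(M_3) + (1)²V(M_4)
= (4)²·900 + (1)²·900 + (-2)²·900 + (1)²·900 = 19800
SD(W) = √19800 ≈ 140.71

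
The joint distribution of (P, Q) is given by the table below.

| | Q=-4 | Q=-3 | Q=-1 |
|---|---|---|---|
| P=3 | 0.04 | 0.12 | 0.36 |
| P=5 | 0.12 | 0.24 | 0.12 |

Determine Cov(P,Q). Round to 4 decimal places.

E[P] = 3.96,  E[Q] = -2.2
E[PQ] = -9.24
Cov(P,Q) = E[PQ] − E[P]E[Q] = -9.24 − (3.96)(-2.2) = -0.528

-0.5280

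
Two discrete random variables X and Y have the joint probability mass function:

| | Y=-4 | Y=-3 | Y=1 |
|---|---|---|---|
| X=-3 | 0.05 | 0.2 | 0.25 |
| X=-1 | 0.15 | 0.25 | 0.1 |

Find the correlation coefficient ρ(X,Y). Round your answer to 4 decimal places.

-0.3352

E[X] = -2,  E[Y] = -1.8
E[XY] = 2.9
Cov(X,Y) = E[XY] − E[X]E[Y] = 2.9 − (-2)(-1.8) = -0.7
Var(X) = 1,  Var(Y) = 4.36
ρ = -0.7 / √(1·4.36) ≈ -0.3352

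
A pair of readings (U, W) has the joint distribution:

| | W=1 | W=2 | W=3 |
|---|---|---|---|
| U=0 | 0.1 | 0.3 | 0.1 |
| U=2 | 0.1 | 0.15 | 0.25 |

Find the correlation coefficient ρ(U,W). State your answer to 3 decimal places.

E[U] = 1,  E[W] = 2.15
E[UW] = 2.3
Cov(U,W) = E[UW] − E[U]E[W] = 2.3 − (1)(2.15) = 0.15
var(U) = 1,  var(W) = 0.5275
ρ = 0.15 / √(1·0.5275) ≈ 0.207

0.207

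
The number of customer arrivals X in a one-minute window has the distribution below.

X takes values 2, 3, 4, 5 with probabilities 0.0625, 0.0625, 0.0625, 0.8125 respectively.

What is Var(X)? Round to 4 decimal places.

0.7344

E[X] = (2)(0.0625) + (3)(0.0625) + (4)(0.0625) + (5)(0.8125) = 4.625
E[X²] = (2)²(0.0625) + (3)²(0.0625) + (4)²(0.0625) + (5)²(0.8125) = 22.125
Var(X) = E[X²] − (E[X])² = 22.125 − (4.625)² = 0.734375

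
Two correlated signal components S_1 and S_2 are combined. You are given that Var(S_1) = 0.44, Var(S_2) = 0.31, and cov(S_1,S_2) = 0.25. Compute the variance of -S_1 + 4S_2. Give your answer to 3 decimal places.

3.400

Var(-S_1 + 4S_2) = (-1)²·Var(S_1) + (4)²·Var(S_2) + 2·(-1)·(4)·cov(S_1,S_2)
= 1·0.44 + 16·0.31 + -8·0.25 = 3.4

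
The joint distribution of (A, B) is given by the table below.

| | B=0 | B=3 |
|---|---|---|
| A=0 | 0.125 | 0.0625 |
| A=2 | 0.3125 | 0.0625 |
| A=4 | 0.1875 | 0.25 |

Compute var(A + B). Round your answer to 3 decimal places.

5.484

E[A] = 2.5,  E[B] = 1.125,  E[AB] = 3.375
var(A) = 8.5 − (2.5)² = 2.25;  var(B) = 3.375 − (1.125)² = 2.109375
Cov(A,B) = 3.375 − (2.5)(1.125) = 0.5625
var(A + B) = (1)²·2.25 + (1)²·2.109375 + 2·(1)·(1)·0.5625 = 5.484375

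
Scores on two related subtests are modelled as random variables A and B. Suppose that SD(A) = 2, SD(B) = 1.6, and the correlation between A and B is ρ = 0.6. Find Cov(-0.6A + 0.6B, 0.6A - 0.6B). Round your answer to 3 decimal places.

-0.979

Var(A) = (2)² = 4;  Var(B) = (1.6)² = 2.56
Cov(A,B) = ρ·SD(A)·SD(B) = 0.6·2·1.6 = 1.92
Cov(-0.6A + 0.6B, 0.6A - 0.6B) = (-0.6)(0.6)Var(A) + (0.6)(-0.6)Var(B) + [(-0.6)(-0.6) + (0.6)(0.6)]Cov(A,B)
= -0.36·4 + -0.36·2.56 + 0.72·1.92 = -0.9792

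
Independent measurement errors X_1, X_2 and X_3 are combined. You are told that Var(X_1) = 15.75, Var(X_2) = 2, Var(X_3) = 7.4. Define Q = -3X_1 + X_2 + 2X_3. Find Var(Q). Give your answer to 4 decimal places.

By independence, Var(Q) = (-3)²Var(X_1) + (1)²Var(X_2) + (2)²Var(X_3)
= (-3)²·15.75 + (1)²·2 + (2)²·7.4 = 173.35

173.3500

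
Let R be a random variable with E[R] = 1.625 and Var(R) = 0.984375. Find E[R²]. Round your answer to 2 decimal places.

E[R²] = Var(R) + (E[R])² = 0.984375 + (1.625)² = 3.625

3.63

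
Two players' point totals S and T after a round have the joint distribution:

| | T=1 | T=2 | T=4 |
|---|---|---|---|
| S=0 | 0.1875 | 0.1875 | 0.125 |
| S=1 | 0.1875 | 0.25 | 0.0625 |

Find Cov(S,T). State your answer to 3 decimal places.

-0.063

E[S] = 0.5,  E[T] = 2
E[ST] = 0.9375
Cov(S,T) = E[ST] − E[S]E[T] = 0.9375 − (0.5)(2) = -0.0625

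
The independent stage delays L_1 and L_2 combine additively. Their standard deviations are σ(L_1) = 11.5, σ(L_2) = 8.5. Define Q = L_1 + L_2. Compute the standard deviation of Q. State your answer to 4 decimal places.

V(L_1) = 132.25, V(L_2) = 72.25
By independence, V(Q) = (1)²V(L_1) + (1)²V(L_2)
= (1)²·132.25 + (1)²·72.25 = 204.5
σ(Q) = √204.5 ≈ 14.3003

14.3003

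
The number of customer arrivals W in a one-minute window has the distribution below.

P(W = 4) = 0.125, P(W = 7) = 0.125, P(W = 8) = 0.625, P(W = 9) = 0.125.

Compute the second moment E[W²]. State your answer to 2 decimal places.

58.25

E[W²] = (4)²(0.125) + (7)²(0.125) + (8)²(0.625) + (9)²(0.125) = 58.25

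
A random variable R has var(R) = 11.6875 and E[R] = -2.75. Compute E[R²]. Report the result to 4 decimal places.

E[R²] = var(R) + (E[R])² = 11.6875 + (-2.75)² = 19.25

19.2500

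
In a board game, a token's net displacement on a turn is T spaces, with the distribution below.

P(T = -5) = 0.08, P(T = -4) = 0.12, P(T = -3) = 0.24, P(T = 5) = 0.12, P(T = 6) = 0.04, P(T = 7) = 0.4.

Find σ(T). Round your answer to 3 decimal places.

E[T] = (-5)(0.08) + (-4)(0.12) + (-3)(0.24) + (5)(0.12) + (6)(0.04) + (7)(0.4) = 2.04
E[T²] = (-5)²(0.08) + (-4)²(0.12) + (-3)²(0.24) + (5)²(0.12) + (6)²(0.04) + (7)²(0.4) = 30.12
V(T) = E[T²] − (E[T])² = 30.12 − (2.04)² = 25.9584
σ(T) = √25.9584 ≈ 5.095

5.095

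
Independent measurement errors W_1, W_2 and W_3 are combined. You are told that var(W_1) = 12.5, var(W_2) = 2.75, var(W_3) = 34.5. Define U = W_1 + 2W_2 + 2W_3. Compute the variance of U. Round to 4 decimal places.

By independence, var(U) = (1)²var(W_1) + (2)²var(W_2) + (2)²var(W_3)
= (1)²·12.5 + (2)²·2.75 + (2)²·34.5 = 161.5

161.5000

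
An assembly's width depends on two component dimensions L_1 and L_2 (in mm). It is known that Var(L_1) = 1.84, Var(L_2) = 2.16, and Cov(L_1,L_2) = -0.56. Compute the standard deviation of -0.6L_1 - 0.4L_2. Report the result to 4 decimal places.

0.8598

Var(-0.6L_1 - 0.4L_2) = (-0.6)²·Var(L_1) + (-0.4)²·Var(L_2) + 2·(-0.6)·(-0.4)·Cov(L_1,L_2)
= 0.36·1.84 + 0.16·2.16 + 0.48·-0.56 = 0.7392
SD(-0.6L_1 - 0.4L_2) = √0.7392 ≈ 0.8598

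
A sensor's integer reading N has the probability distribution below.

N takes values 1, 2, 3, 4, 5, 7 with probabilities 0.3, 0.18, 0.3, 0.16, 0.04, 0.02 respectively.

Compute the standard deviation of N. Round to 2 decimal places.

1.34

E[N] = (1)(0.3) + (2)(0.18) + (3)(0.3) + (4)(0.16) + (5)(0.04) + (7)(0.02) = 2.54
E[N²] = (1)²(0.3) + (2)²(0.18) + (3)²(0.3) + (4)²(0.16) + (5)²(0.04) + (7)²(0.02) = 8.26
Var(N) = E[N²] − (E[N])² = 8.26 − (2.54)² = 1.8084
SD(N) = √1.8084 ≈ 1.34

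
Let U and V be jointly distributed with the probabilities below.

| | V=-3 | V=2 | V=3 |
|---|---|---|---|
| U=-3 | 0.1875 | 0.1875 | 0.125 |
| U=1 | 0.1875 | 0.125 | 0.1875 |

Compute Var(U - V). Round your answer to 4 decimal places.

E[U] = -1,  E[V] = 0.4375,  E[UV] = -0.3125
Var(U) = 5 − (-1)² = 4;  Var(V) = 7.4375 − (0.4375)² = 7.24609375
cov(U,V) = -0.3125 − (-1)(0.4375) = 0.125
Var(U - V) = (1)²·4 + (-1)²·7.24609375 + 2·(1)·(-1)·0.125 = 10.99609375

10.9961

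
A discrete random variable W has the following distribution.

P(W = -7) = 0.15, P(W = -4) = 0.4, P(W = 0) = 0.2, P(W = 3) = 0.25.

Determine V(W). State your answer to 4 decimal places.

12.3900

E[W] = (-7)(0.15) + (-4)(0.4) + (0)(0.2) + (3)(0.25) = -1.9
E[W²] = (-7)²(0.15) + (-4)²(0.4) + (0)²(0.2) + (3)²(0.25) = 16
V(W) = E[W²] − (E[W])² = 16 − (-1.9)² = 12.39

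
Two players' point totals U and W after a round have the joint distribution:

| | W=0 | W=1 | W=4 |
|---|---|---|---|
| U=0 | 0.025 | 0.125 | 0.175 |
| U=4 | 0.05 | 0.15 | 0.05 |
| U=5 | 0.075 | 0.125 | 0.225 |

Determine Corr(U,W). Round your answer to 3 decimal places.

E[U] = 3.125,  E[W] = 2.2
E[UW] = 6.525
cov(U,W) = E[UW] − E[U]E[W] = 6.525 − (3.125)(2.2) = -0.35
V(U) = 4.859375,  V(W) = 2.76
ρ = -0.35 / √(4.859375·2.76) ≈ -0.096

-0.096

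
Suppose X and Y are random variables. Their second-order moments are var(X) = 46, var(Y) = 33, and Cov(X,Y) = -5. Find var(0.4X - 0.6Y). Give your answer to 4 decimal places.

var(0.4X - 0.6Y) = (0.4)²·var(X) + (-0.6)²·var(Y) + 2·(0.4)·(-0.6)·Cov(X,Y)
= 0.16·46 + 0.36·33 + -0.48·-5 = 21.64

21.6400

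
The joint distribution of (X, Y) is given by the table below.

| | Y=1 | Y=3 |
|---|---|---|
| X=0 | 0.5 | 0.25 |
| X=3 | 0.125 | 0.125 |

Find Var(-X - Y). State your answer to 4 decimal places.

E[X] = 0.75,  E[Y] = 1.75,  E[XY] = 1.5
Var(X) = 2.25 − (0.75)² = 1.6875;  Var(Y) = 4 − (1.75)² = 0.9375
cov(X,Y) = 1.5 − (0.75)(1.75) = 0.1875
Var(-X - Y) = (-1)²·1.6875 + (-1)²·0.9375 + 2·(-1)·(-1)·0.1875 = 3

3.0000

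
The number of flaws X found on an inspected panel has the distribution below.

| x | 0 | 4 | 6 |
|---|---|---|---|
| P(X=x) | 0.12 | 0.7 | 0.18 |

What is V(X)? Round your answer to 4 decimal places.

2.6256

E[X] = (0)(0.12) + (4)(0.7) + (6)(0.18) = 3.88
E[X²] = (0)²(0.12) + (4)²(0.7) + (6)²(0.18) = 17.68
V(X) = E[X²] − (E[X])² = 17.68 − (3.88)² = 2.6256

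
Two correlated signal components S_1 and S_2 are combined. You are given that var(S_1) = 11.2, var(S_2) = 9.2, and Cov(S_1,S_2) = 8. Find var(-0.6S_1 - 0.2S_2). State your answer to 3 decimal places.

6.320

var(-0.6S_1 - 0.2S_2) = (-0.6)²·var(S_1) + (-0.2)²·var(S_2) + 2·(-0.6)·(-0.2)·Cov(S_1,S_2)
= 0.36·11.2 + 0.04·9.2 + 0.24·8 = 6.32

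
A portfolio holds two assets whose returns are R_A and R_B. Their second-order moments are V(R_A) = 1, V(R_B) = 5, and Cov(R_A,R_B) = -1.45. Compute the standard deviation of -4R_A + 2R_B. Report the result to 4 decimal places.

V(-4R_A + 2R_B) = (-4)²·V(R_A) + (2)²·V(R_B) + 2·(-4)·(2)·Cov(R_A,R_B)
= 16·1 + 4·5 + -16·-1.45 = 59.2
σ(-4R_A + 2R_B) = √59.2 ≈ 7.6942

7.6942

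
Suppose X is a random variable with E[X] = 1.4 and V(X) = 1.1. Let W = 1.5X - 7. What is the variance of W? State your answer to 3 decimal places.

V(1.5X - 7) = (1.5)²·V(X) = 2.25·1.1 = 2.475

2.475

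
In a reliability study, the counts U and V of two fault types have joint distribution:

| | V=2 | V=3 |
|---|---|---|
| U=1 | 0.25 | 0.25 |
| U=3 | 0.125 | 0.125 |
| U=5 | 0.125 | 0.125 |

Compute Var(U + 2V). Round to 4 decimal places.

3.7500

E[U] = 2.5,  E[V] = 2.5,  E[UV] = 6.25
Var(U) = 9 − (2.5)² = 2.75;  Var(V) = 6.5 − (2.5)² = 0.25
cov(U,V) = 6.25 − (2.5)(2.5) = 0
Var(U + 2V) = (1)²·2.75 + (2)²·0.25 + 2·(1)·(2)·0 = 3.75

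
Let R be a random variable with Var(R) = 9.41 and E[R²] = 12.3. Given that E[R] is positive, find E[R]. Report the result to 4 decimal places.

1.7000

(E[R])² = E[R²] − Var(R) = 12.3 − 9.41 = 2.89
E[R] = √2.89 = 1.7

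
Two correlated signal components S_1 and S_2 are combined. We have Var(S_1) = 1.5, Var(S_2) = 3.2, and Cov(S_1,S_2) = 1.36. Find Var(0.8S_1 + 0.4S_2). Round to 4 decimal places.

2.3424

Var(0.8S_1 + 0.4S_2) = (0.8)²·Var(S_1) + (0.4)²·Var(S_2) + 2·(0.8)·(0.4)·Cov(S_1,S_2)
= 0.64·1.5 + 0.16·3.2 + 0.64·1.36 = 2.3424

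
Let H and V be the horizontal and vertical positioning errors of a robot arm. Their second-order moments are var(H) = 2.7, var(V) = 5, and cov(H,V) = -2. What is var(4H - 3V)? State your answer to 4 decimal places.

var(4H - 3V) = (4)²·var(H) + (-3)²·var(V) + 2·(4)·(-3)·cov(H,V)
= 16·2.7 + 9·5 + -24·-2 = 136.2

136.2000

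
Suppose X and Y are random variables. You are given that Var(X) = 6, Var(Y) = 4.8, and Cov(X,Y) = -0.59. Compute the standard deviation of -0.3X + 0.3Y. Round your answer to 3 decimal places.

Var(-0.3X + 0.3Y) = (-0.3)²·Var(X) + (0.3)²·Var(Y) + 2·(-0.3)·(0.3)·Cov(X,Y)
= 0.09·6 + 0.09·4.8 + -0.18·-0.59 = 1.0782
σ(-0.3X + 0.3Y) = √1.0782 ≈ 1.038

1.038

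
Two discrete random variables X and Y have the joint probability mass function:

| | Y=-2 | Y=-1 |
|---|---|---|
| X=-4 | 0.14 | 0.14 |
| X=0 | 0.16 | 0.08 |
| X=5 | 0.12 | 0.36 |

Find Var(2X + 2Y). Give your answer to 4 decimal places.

E[X] = 1.28,  E[Y] = -1.42,  E[XY] = -1.32
Var(X) = 16.48 − (1.28)² = 14.8416;  Var(Y) = 2.26 − (-1.42)² = 0.2436
Cov(X,Y) = -1.32 − (1.28)(-1.42) = 0.4976
Var(2X + 2Y) = (2)²·14.8416 + (2)²·0.2436 + 2·(2)·(2)·0.4976 = 64.3216

64.3216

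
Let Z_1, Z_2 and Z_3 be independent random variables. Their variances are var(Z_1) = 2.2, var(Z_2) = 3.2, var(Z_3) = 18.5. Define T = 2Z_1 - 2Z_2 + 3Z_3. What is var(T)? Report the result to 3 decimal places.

188.100

By independence, var(T) = (2)²var(Z_1) + (-2)²var(Z_2) + (3)²var(Z_3)
= (2)²·2.2 + (-2)²·3.2 + (3)²·18.5 = 188.1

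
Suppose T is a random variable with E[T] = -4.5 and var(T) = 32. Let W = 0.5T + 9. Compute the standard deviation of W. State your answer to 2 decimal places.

var(0.5T + 9) = (0.5)²·32 = 8
σ(W) = √8 ≈ 2.83

2.83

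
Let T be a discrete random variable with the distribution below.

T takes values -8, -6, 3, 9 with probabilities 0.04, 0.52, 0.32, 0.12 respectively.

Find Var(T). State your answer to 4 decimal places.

31.9200

E[T] = (-8)(0.04) + (-6)(0.52) + (3)(0.32) + (9)(0.12) = -1.4
E[T²] = (-8)²(0.04) + (-6)²(0.52) + (3)²(0.32) + (9)²(0.12) = 33.88
Var(T) = E[T²] − (E[T])² = 33.88 − (-1.4)² = 31.92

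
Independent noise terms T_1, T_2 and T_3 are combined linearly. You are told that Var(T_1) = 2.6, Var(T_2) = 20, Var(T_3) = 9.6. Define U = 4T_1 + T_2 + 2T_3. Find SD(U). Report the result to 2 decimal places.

10.00

By independence, Var(U) = (4)²Var(T_1) + (1)²Var(T_2) + (2)²Var(T_3)
= (4)²·2.6 + (1)²·20 + (2)²·9.6 = 100
SD(U) = √100 ≈ 10.00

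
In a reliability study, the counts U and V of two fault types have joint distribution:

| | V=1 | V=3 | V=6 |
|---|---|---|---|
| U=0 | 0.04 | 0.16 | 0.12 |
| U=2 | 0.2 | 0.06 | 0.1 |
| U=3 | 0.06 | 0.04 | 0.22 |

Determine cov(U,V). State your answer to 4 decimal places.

E[U] = 1.68,  E[V] = 3.72
E[UV] = 6.46
cov(U,V) = E[UV] − E[U]E[V] = 6.46 − (1.68)(3.72) = 0.2104

0.2104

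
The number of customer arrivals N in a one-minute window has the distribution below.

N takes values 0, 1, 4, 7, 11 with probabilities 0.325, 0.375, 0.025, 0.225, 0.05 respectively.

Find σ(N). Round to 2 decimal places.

E[N] = (0)(0.325) + (1)(0.375) + (4)(0.025) + (7)(0.225) + (11)(0.05) = 2.6
E[N²] = (0)²(0.325) + (1)²(0.375) + (4)²(0.025) + (7)²(0.225) + (11)²(0.05) = 17.85
var(N) = E[N²] − (E[N])² = 17.85 − (2.6)² = 11.09
σ(N) = √11.09 ≈ 3.33

3.33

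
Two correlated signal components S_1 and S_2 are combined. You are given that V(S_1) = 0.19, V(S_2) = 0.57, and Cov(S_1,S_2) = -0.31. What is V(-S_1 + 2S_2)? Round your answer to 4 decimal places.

3.7100

V(-S_1 + 2S_2) = (-1)²·V(S_1) + (2)²·V(S_2) + 2·(-1)·(2)·Cov(S_1,S_2)
= 1·0.19 + 4·0.57 + -4·-0.31 = 3.71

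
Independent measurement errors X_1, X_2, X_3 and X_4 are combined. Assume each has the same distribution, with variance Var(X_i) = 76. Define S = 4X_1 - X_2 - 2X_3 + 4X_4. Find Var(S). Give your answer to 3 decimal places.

2812.000

By independence, Var(S) = (4)²Var(X_1) + (-1)²Var(X_2) + (-2)²Var(X_3) + (4)²Var(X_4)
= (4)²·76 + (-1)²·76 + (-2)²·76 + (4)²·76 = 2812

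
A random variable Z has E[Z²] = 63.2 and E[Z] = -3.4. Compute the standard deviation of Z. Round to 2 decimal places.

7.19

Var(Z) = 63.2 − (-3.4)² = 51.64
σ(Z) = √51.64 ≈ 7.19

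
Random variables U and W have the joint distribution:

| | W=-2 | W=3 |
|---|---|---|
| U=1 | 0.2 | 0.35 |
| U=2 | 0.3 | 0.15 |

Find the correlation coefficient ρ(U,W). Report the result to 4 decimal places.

-0.3015

E[U] = 1.45,  E[W] = 0.5
E[UW] = 0.35
Cov(U,W) = E[UW] − E[U]E[W] = 0.35 − (1.45)(0.5) = -0.375
var(U) = 0.2475,  var(W) = 6.25
ρ = -0.375 / √(0.2475·6.25) ≈ -0.3015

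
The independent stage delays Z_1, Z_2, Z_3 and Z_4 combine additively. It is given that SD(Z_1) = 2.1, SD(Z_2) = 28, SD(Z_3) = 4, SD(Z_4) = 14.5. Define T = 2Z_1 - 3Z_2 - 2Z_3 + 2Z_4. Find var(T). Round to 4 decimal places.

var(Z_1) = 4.41, var(Z_2) = 784, var(Z_3) = 16, var(Z_4) = 210.25
By independence, var(T) = (2)²var(Z_1) + (-3)²var(Z_2) + (-2)²var(Z_3) + (2)²var(Z_4)
= (2)²·4.41 + (-3)²·784 + (-2)²·16 + (2)²·210.25 = 7978.64

7978.6400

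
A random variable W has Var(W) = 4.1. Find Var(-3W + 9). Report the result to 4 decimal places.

36.9000

Var(-3W + 9) = (-3)²·Var(W) = 9·4.1 = 36.9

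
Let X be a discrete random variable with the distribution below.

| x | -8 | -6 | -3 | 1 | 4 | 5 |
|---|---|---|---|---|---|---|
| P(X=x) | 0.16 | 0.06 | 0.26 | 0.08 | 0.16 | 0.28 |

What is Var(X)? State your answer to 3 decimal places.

E[X] = (-8)(0.16) + (-6)(0.06) + (-3)(0.26) + (1)(0.08) + (4)(0.16) + (5)(0.28) = -0.3
E[X²] = (-8)²(0.16) + (-6)²(0.06) + (-3)²(0.26) + (1)²(0.08) + (4)²(0.16) + (5)²(0.28) = 24.38
Var(X) = E[X²] − (E[X])² = 24.38 − (-0.3)² = 24.29

24.290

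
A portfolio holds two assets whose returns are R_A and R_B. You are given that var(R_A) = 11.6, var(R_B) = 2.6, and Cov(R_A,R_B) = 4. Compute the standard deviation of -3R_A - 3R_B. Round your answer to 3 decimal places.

var(-3R_A - 3R_B) = (-3)²·var(R_A) + (-3)²·var(R_B) + 2·(-3)·(-3)·Cov(R_A,R_B)
= 9·11.6 + 9·2.6 + 18·4 = 199.8
SD(-3R_A - 3R_B) = √199.8 ≈ 14.135

14.135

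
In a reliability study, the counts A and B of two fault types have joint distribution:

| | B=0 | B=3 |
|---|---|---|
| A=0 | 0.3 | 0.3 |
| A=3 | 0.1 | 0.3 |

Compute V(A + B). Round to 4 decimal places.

E[A] = 1.2,  E[B] = 1.8,  E[AB] = 2.7
V(A) = 3.6 − (1.2)² = 2.16;  V(B) = 5.4 − (1.8)² = 2.16
Cov(A,B) = 2.7 − (1.2)(1.8) = 0.54
V(A + B) = (1)²·2.16 + (1)²·2.16 + 2·(1)·(1)·0.54 = 5.4

5.4000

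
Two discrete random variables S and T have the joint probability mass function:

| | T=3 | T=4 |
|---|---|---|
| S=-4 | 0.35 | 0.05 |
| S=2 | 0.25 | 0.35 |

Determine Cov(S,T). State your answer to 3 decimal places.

0.660

E[S] = -0.4,  E[T] = 3.4
E[ST] = -0.7
Cov(S,T) = E[ST] − E[S]E[T] = -0.7 − (-0.4)(3.4) = 0.66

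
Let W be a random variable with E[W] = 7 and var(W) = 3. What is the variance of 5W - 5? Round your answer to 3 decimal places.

75.000

var(5W - 5) = (5)²·var(W) = 25·3 = 75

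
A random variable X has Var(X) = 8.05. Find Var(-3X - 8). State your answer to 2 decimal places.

72.45

Var(-3X - 8) = (-3)²·Var(X) = 9·8.05 = 72.45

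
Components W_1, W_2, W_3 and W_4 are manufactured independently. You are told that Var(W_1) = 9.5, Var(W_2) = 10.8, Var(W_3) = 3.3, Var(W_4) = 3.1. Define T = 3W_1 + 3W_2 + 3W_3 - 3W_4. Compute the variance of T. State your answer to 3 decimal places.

240.300

By independence, Var(T) = (3)²Var(W_1) + (3)²Var(W_2) + (3)²Var(W_3) + (-3)²Var(W_4)
= (3)²·9.5 + (3)²·10.8 + (3)²·3.3 + (-3)²·3.1 = 240.3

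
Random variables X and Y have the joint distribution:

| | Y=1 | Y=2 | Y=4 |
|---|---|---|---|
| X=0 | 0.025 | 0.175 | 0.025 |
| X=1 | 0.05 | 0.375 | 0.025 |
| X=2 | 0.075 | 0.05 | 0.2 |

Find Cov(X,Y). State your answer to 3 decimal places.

E[X] = 1.1,  E[Y] = 2.35
E[XY] = 2.85
Cov(X,Y) = E[XY] − E[X]E[Y] = 2.85 − (1.1)(2.35) = 0.265

0.265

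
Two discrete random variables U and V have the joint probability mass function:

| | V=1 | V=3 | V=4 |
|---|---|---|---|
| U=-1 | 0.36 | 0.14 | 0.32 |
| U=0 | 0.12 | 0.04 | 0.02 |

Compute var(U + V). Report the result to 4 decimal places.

1.8064

E[U] = -0.82,  E[V] = 2.38,  E[UV] = -2.06
var(U) = 0.82 − (-0.82)² = 0.1476;  var(V) = 7.54 − (2.38)² = 1.8756
Cov(U,V) = -2.06 − (-0.82)(2.38) = -0.1084
var(U + V) = (1)²·0.1476 + (1)²·1.8756 + 2·(1)·(1)·-0.1084 = 1.8064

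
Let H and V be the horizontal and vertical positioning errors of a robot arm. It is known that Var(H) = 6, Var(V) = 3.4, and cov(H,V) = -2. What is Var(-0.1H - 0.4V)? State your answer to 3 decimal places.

0.444

Var(-0.1H - 0.4V) = (-0.1)²·Var(H) + (-0.4)²·Var(V) + 2·(-0.1)·(-0.4)·cov(H,V)
= 0.01·6 + 0.16·3.4 + 0.08·-2 = 0.444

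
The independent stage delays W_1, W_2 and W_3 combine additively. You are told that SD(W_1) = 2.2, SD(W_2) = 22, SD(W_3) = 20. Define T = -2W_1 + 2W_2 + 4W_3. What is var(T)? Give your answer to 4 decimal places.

var(W_1) = 4.84, var(W_2) = 484, var(W_3) = 400
By independence, var(T) = (-2)²var(W_1) + (2)²var(W_2) + (4)²var(W_3)
= (-2)²·4.84 + (2)²·484 + (4)²·400 = 8355.36

8355.3600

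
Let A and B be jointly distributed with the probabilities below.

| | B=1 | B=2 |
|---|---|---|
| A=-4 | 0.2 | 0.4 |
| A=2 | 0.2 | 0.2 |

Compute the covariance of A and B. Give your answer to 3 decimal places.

-0.240

E[A] = -1.6,  E[B] = 1.6
E[AB] = -2.8
cov(A,B) = E[AB] − E[A]E[B] = -2.8 − (-1.6)(1.6) = -0.24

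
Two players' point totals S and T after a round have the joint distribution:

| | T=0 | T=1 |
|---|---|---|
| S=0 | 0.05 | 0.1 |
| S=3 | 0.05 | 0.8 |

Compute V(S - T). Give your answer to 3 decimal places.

1.028

E[S] = 2.55,  E[T] = 0.9,  E[ST] = 2.4
V(S) = 7.65 − (2.55)² = 1.1475;  V(T) = 0.9 − (0.9)² = 0.09
cov(S,T) = 2.4 − (2.55)(0.9) = 0.105
V(S - T) = (1)²·1.1475 + (-1)²·0.09 + 2·(1)·(-1)·0.105 = 1.0275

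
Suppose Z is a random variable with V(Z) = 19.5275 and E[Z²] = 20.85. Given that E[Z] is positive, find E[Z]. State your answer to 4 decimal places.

1.1500

(E[Z])² = E[Z²] − V(Z) = 20.85 − 19.5275 = 1.3225
E[Z] = √1.3225 = 1.15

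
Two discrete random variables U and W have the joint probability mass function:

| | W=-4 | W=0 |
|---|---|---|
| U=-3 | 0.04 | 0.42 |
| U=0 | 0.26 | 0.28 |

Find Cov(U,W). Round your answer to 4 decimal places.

E[U] = -1.38,  E[W] = -1.2
E[UW] = 0.48
Cov(U,W) = E[UW] − E[U]E[W] = 0.48 − (-1.38)(-1.2) = -1.176

-1.1760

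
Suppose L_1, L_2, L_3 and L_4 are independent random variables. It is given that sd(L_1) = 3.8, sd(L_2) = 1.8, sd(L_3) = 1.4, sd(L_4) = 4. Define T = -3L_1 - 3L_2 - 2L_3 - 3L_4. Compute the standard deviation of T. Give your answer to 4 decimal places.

Var(L_1) = 14.44, Var(L_2) = 3.24, Var(L_3) = 1.96, Var(L_4) = 16
By independence, Var(T) = (-3)²Var(L_1) + (-3)²Var(L_2) + (-2)²Var(L_3) + (-3)²Var(L_4)
= (-3)²·14.44 + (-3)²·3.24 + (-2)²·1.96 + (-3)²·16 = 310.96
sd(T) = √310.96 ≈ 17.6341

17.6341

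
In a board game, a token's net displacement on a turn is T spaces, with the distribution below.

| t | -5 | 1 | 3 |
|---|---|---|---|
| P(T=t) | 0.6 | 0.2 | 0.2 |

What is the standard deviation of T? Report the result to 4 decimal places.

E[T] = (-5)(0.6) + (1)(0.2) + (3)(0.2) = -2.2
E[T²] = (-5)²(0.6) + (1)²(0.2) + (3)²(0.2) = 17
var(T) = E[T²] − (E[T])² = 17 − (-2.2)² = 12.16
SD(T) = √12.16 ≈ 3.4871

3.4871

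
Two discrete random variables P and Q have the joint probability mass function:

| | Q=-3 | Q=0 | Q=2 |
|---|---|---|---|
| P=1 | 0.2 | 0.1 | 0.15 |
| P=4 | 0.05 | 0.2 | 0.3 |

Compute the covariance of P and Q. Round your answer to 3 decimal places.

1.103

E[P] = 2.65,  E[Q] = 0.15
E[PQ] = 1.5
Cov(P,Q) = E[PQ] − E[P]E[Q] = 1.5 − (2.65)(0.15) = 1.1025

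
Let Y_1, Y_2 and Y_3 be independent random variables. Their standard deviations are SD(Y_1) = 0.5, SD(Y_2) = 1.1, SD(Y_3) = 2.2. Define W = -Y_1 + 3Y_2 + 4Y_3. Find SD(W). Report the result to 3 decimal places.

V(Y_1) = 0.25, V(Y_2) = 1.21, V(Y_3) = 4.84
By independence, V(W) = (-1)²V(Y_1) + (3)²V(Y_2) + (4)²V(Y_3)
= (-1)²·0.25 + (3)²·1.21 + (4)²·4.84 = 88.58
SD(W) = √88.58 ≈ 9.412

9.412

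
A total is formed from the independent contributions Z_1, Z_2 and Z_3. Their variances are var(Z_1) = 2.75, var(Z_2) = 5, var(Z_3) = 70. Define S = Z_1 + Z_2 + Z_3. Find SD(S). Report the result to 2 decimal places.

8.82

By independence, var(S) = (1)²var(Z_1) + (1)²var(Z_2) + (1)²var(Z_3)
= (1)²·2.75 + (1)²·5 + (1)²·70 = 77.75
SD(S) = √77.75 ≈ 8.82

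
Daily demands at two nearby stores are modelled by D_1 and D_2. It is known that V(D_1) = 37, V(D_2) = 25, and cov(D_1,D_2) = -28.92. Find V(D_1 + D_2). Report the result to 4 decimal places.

4.1600

V(D_1 + D_2) = (1)²·V(D_1) + (1)²·V(D_2) + 2·(1)·(1)·cov(D_1,D_2)
= 1·37 + 1·25 + 2·-28.92 = 4.16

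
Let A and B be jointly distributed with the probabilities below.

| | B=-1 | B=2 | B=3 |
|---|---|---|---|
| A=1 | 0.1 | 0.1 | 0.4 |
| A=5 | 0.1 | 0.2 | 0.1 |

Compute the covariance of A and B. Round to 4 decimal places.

E[A] = 2.6,  E[B] = 1.9
E[AB] = 4.3
Cov(A,B) = E[AB] − E[A]E[B] = 4.3 − (2.6)(1.9) = -0.64

-0.6400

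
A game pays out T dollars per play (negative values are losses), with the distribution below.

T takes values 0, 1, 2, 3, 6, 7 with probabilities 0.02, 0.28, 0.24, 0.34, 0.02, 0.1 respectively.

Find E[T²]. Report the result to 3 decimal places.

9.920

E[T²] = (0)²(0.02) + (1)²(0.28) + (2)²(0.24) + (3)²(0.34) + (6)²(0.02) + (7)²(0.1) = 9.92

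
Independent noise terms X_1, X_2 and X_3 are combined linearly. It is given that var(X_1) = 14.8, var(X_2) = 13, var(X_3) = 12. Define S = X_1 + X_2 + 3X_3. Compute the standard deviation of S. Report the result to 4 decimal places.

11.6533

By independence, var(S) = (1)²var(X_1) + (1)²var(X_2) + (3)²var(X_3)
= (1)²·14.8 + (1)²·13 + (3)²·12 = 135.8
σ(S) = √135.8 ≈ 11.6533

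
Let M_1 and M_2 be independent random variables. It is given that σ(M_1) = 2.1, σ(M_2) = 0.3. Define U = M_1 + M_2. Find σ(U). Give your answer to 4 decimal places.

2.1213

Var(M_1) = 4.41, Var(M_2) = 0.09
By independence, Var(U) = (1)²Var(M_1) + (1)²Var(M_2)
= (1)²·4.41 + (1)²·0.09 = 4.5
σ(U) = √4.5 ≈ 2.1213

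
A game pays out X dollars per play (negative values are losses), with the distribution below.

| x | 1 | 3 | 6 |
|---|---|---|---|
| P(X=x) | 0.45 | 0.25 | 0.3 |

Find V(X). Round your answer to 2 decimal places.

E[X] = (1)(0.45) + (3)(0.25) + (6)(0.3) = 3
E[X²] = (1)²(0.45) + (3)²(0.25) + (6)²(0.3) = 13.5
V(X) = E[X²] − (E[X])² = 13.5 − (3)² = 4.5

4.50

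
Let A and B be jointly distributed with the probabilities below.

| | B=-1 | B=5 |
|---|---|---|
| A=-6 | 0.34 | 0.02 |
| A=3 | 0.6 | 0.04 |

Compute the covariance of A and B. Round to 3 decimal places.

0.086

E[A] = -0.24,  E[B] = -0.64
E[AB] = 0.24
Cov(A,B) = E[AB] − E[A]E[B] = 0.24 − (-0.24)(-0.64) = 0.0864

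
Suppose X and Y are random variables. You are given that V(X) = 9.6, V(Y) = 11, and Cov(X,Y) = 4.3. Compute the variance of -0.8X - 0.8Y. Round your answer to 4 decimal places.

18.6880

V(-0.8X - 0.8Y) = (-0.8)²·V(X) + (-0.8)²·V(Y) + 2·(-0.8)·(-0.8)·Cov(X,Y)
= 0.64·9.6 + 0.64·11 + 1.28·4.3 = 18.688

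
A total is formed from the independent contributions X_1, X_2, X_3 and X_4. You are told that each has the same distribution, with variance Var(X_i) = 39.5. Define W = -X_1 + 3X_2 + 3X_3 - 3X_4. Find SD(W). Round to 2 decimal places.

33.26

By independence, Var(W) = (-1)²Var(X_1) + (3)²Var(X_2) + (3)²Var(X_3) + (-3)²Var(X_4)
= (-1)²·39.5 + (3)²·39.5 + (3)²·39.5 + (-3)²·39.5 = 1106
SD(W) = √1106 ≈ 33.26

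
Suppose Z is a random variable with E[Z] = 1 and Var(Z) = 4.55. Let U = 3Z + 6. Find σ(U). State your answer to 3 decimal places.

Var(3Z + 6) = (3)²·4.55 = 40.95
σ(U) = √40.95 ≈ 6.399

6.399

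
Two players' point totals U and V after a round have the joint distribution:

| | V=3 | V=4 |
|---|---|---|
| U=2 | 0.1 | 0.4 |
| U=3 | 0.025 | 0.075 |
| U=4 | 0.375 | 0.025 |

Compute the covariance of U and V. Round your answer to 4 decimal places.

-0.3250

E[U] = 2.9,  E[V] = 3.5
E[UV] = 9.825
cov(U,V) = E[UV] − E[U]E[V] = 9.825 − (2.9)(3.5) = -0.325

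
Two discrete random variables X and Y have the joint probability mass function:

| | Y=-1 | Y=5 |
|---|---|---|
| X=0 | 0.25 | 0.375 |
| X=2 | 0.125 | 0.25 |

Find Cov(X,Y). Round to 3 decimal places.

0.188

E[X] = 0.75,  E[Y] = 2.75
E[XY] = 2.25
Cov(X,Y) = E[XY] − E[X]E[Y] = 2.25 − (0.75)(2.75) = 0.1875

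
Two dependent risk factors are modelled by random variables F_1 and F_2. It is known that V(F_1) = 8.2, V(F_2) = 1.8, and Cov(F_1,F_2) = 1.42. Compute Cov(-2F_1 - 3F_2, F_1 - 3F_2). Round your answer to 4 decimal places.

Cov(-2F_1 - 3F_2, F_1 - 3F_2) = (-2)(1)V(F_1) + (-3)(-3)V(F_2) + [(-2)(-3) + (-3)(1)]Cov(F_1,F_2)
= -2·8.2 + 9·1.8 + 3·1.42 = 4.06

4.0600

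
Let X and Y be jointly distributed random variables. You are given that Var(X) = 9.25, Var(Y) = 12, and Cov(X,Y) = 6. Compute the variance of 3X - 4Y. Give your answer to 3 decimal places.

Var(3X - 4Y) = (3)²·Var(X) + (-4)²·Var(Y) + 2·(3)·(-4)·Cov(X,Y)
= 9·9.25 + 16·12 + -24·6 = 131.25

131.250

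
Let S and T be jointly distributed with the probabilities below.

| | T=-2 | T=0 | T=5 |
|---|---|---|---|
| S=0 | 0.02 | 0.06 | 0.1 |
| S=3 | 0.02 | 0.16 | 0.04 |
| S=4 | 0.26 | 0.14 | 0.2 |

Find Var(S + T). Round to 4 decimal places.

E[S] = 3.06,  E[T] = 1.1,  E[ST] = 2.4
Var(S) = 11.58 − (3.06)² = 2.2164;  Var(T) = 9.7 − (1.1)² = 8.49
Cov(S,T) = 2.4 − (3.06)(1.1) = -0.966
Var(S + T) = (1)²·2.2164 + (1)²·8.49 + 2·(1)·(1)·-0.966 = 8.7744

8.7744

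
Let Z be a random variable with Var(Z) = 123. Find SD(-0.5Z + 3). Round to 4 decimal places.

Var(-0.5Z + 3) = (-0.5)²·123 = 30.75
SD(-0.5Z + 3) = √30.75 ≈ 5.5453

5.5453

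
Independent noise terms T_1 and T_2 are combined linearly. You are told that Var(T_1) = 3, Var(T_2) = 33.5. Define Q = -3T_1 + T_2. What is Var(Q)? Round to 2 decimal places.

By independence, Var(Q) = (-3)²Var(T_1) + (1)²Var(T_2)
= (-3)²·3 + (1)²·33.5 = 60.5

60.50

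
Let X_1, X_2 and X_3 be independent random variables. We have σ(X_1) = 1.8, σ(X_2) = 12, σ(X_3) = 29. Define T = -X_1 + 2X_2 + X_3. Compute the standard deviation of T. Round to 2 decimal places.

37.69

Var(X_1) = 3.24, Var(X_2) = 144, Var(X_3) = 841
By independence, Var(T) = (-1)²Var(X_1) + (2)²Var(X_2) + (1)²Var(X_3)
= (-1)²·3.24 + (2)²·144 + (1)²·841 = 1420.24
σ(T) = √1420.24 ≈ 37.69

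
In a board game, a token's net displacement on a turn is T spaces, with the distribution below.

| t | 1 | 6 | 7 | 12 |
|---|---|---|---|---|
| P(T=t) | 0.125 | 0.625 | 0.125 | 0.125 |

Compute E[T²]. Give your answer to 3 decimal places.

46.750

E[T²] = (1)²(0.125) + (6)²(0.625) + (7)²(0.125) + (12)²(0.125) = 46.75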